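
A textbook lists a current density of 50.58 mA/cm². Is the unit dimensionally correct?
Yes

current density has SI base units: A / m^2
mA/cm² reduces to the same SI base units, so it is a valid unit for current density.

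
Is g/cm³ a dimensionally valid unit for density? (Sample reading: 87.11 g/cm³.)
Yes

density has SI base units: kg / m^3
g/cm³ reduces to the same SI base units, so it is a valid unit for density.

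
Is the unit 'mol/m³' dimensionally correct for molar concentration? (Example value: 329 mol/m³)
Yes

molar concentration has SI base units: mol / m^3
mol/m³ reduces to the same SI base units, so it is a valid unit for molar concentration.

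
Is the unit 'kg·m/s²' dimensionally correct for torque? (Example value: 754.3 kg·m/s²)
No

torque has SI base units: kg * m^2 / s^2
kg·m/s² does NOT reduce to kg * m^2 / s^2; a valid unit for torque would be e.g. N·m.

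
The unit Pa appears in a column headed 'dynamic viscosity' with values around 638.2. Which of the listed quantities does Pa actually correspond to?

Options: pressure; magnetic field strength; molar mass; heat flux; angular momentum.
pressure

dynamic viscosity should have units dimensionally equivalent to kg / (m * s) (e.g. Pa·s).
The given unit 'Pa' reduces to kg / (m * s^2). Of the listed options, that is the dimensionality of pressure.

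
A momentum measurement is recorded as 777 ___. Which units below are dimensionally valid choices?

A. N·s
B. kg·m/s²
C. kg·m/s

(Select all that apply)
A, C

momentum has SI base units: kg * m / s

Checking each option against kg * m / s:
  A. N·s: ✓ matches
  B. kg·m/s²: ✗ does not match
  C. kg·m/s: ✓ matches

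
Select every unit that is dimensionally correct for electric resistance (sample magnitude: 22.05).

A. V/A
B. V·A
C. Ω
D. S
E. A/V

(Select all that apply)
A, C

electric resistance has SI base units: kg * m^2 / (A^2 * s^3)

Checking each option against kg * m^2 / (A^2 * s^3):
  A. V/A: ✓ matches
  B. V·A: ✗ does not match
  C. Ω: ✓ matches
  D. S: ✗ does not match
  E. A/V: ✗ does not match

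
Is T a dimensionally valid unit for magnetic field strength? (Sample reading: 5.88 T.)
No

magnetic field strength has SI base units: A / m
T does NOT reduce to A / m; a valid unit for magnetic field strength would be e.g. A/m.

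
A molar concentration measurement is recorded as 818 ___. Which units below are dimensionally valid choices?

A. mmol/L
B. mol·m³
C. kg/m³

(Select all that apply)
A

molar concentration has SI base units: mol / m^3

Checking each option against mol / m^3:
  A. mmol/L: ✓ matches
  B. mol·m³: ✗ does not match
  C. kg/m³: ✗ does not match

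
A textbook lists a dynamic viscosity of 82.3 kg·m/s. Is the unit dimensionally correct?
No

dynamic viscosity has SI base units: kg / (m * s)
kg·m/s does NOT reduce to kg / (m * s); a valid unit for dynamic viscosity would be e.g. Pa·s.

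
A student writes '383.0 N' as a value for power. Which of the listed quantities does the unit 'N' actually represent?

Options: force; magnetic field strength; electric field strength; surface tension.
force

power should have units dimensionally equivalent to kg * m^2 / s^3 (e.g. W).
The given unit 'N' reduces to kg * m / s^2. Of the listed options, that is the dimensionality of force.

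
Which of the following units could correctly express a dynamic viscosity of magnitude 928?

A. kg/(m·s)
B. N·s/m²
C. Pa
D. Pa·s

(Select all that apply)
A, B, D

dynamic viscosity has SI base units: kg / (m * s)

Checking each option against kg / (m * s):
  A. kg/(m·s): ✓ matches
  B. N·s/m²: ✓ matches
  C. Pa: ✗ does not match
  D. Pa·s: ✓ matches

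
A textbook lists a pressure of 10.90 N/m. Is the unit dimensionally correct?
No

pressure has SI base units: kg / (m * s^2)
N/m does NOT reduce to kg / (m * s^2); a valid unit for pressure would be e.g. Pa.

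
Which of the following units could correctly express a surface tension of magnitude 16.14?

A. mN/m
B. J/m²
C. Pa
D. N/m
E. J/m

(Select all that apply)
A, B, D

surface tension has SI base units: kg / s^2

Checking each option against kg / s^2:
  A. mN/m: ✓ matches
  B. J/m²: ✓ matches
  C. Pa: ✗ does not match
  D. N/m: ✓ matches
  E. J/m: ✗ does not match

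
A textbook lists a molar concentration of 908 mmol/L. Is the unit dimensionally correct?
Yes

molar concentration has SI base units: mol / m^3
mmol/L reduces to the same SI base units, so it is a valid unit for molar concentration.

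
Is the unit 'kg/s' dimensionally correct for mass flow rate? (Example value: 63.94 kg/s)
Yes

mass flow rate has SI base units: kg / s
kg/s reduces to the same SI base units, so it is a valid unit for mass flow rate.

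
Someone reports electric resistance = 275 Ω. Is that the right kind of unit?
Yes

electric resistance has SI base units: kg * m^2 / (A^2 * s^3)
Ω reduces to the same SI base units, so it is a valid unit for electric resistance.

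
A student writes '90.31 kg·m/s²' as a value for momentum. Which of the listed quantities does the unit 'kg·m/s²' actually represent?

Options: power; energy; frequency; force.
force

momentum should have units dimensionally equivalent to kg * m / s (e.g. kg·m/s).
The given unit 'kg·m/s²' reduces to kg * m / s^2. Of the listed options, that is the dimensionality of force.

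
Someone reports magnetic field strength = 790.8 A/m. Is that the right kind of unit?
Yes

magnetic field strength has SI base units: A / m
A/m reduces to the same SI base units, so it is a valid unit for magnetic field strength.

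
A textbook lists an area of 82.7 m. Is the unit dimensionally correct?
No

area has SI base units: m^2
m does NOT reduce to m^2; a valid unit for area would be e.g. m².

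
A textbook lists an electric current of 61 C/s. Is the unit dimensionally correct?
Yes

electric current has SI base units: A
C/s reduces to the same SI base units, so it is a valid unit for electric current.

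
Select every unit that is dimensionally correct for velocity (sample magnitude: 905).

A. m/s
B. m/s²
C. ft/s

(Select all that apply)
A, C

velocity has SI base units: m / s

Checking each option against m / s:
  A. m/s: ✓ matches
  B. m/s²: ✗ does not match
  C. ft/s: ✓ matches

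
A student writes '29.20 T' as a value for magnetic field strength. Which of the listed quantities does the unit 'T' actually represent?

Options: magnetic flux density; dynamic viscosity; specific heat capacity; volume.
magnetic flux density

magnetic field strength should have units dimensionally equivalent to A / m (e.g. A/m).
The given unit 'T' reduces to kg / (A * s^2). Of the listed options, that is the dimensionality of magnetic flux density.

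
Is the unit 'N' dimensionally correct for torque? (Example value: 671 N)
No

torque has SI base units: kg * m^2 / s^2
N does NOT reduce to kg * m^2 / s^2; a valid unit for torque would be e.g. N·m.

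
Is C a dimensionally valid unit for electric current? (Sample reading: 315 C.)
No

electric current has SI base units: A
C does NOT reduce to A; a valid unit for electric current would be e.g. A.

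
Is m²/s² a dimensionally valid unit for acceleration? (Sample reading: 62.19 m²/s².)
No

acceleration has SI base units: m / s^2
m²/s² does NOT reduce to m / s^2; a valid unit for acceleration would be e.g. m/s².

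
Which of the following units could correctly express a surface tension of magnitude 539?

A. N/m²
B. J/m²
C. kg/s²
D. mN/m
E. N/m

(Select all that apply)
B, C, D, E

surface tension has SI base units: kg / s^2

Checking each option against kg / s^2:
  A. N/m²: ✗ does not match
  B. J/m²: ✓ matches
  C. kg/s²: ✓ matches
  D. mN/m: ✓ matches
  E. N/m: ✓ matches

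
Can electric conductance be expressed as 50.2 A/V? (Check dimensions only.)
Yes

electric conductance has SI base units: A^2 * s^3 / (kg * m^2)
A/V reduces to the same SI base units, so it is a valid unit for electric conductance.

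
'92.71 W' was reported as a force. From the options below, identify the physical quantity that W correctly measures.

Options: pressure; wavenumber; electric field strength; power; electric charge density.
power

force should have units dimensionally equivalent to kg * m / s^2 (e.g. N).
The given unit 'W' reduces to kg * m^2 / s^3. Of the listed options, that is the dimensionality of power.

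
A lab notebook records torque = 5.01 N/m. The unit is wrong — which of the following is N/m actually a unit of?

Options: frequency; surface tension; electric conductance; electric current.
surface tension

torque should have units dimensionally equivalent to kg * m^2 / s^2 (e.g. N·m).
The given unit 'N/m' reduces to kg / s^2. Of the listed options, that is the dimensionality of surface tension.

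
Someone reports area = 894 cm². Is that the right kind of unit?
Yes

area has SI base units: m^2
cm² reduces to the same SI base units, so it is a valid unit for area.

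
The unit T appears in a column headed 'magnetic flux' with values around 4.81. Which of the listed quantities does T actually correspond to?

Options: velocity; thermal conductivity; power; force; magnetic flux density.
magnetic flux density

magnetic flux should have units dimensionally equivalent to kg * m^2 / (A * s^2) (e.g. Wb).
The given unit 'T' reduces to kg / (A * s^2). Of the listed options, that is the dimensionality of magnetic flux density.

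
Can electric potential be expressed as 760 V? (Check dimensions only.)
Yes

electric potential has SI base units: kg * m^2 / (A * s^3)
V reduces to the same SI base units, so it is a valid unit for electric potential.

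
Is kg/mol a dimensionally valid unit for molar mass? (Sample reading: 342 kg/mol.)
Yes

molar mass has SI base units: kg / mol
kg/mol reduces to the same SI base units, so it is a valid unit for molar mass.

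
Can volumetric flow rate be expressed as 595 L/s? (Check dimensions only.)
Yes

volumetric flow rate has SI base units: m^3 / s
L/s reduces to the same SI base units, so it is a valid unit for volumetric flow rate.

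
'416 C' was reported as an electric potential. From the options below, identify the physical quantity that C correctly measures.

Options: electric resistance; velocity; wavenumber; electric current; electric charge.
electric charge

electric potential should have units dimensionally equivalent to kg * m^2 / (A * s^3) (e.g. V).
The given unit 'C' reduces to A * s. Of the listed options, that is the dimensionality of electric charge.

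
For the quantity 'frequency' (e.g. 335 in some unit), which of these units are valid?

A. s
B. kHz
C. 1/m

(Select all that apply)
B

frequency has SI base units: 1 / s

Checking each option against 1 / s:
  A. s: ✗ does not match
  B. kHz: ✓ matches
  C. 1/m: ✗ does not match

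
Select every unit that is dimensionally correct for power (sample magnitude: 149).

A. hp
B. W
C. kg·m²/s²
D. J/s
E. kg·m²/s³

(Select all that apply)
A, B, D, E

power has SI base units: kg * m^2 / s^3

Checking each option against kg * m^2 / s^3:
  A. hp: ✓ matches
  B. W: ✓ matches
  C. kg·m²/s²: ✗ does not match
  D. J/s: ✓ matches
  E. kg·m²/s³: ✓ matches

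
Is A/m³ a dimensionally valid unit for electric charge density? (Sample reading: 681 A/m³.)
No

electric charge density has SI base units: A * s / m^3
A/m³ does NOT reduce to A * s / m^3; a valid unit for electric charge density would be e.g. C/m³.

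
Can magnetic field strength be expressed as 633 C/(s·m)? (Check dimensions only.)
Yes

magnetic field strength has SI base units: A / m
C/(s·m) reduces to the same SI base units, so it is a valid unit for magnetic field strength.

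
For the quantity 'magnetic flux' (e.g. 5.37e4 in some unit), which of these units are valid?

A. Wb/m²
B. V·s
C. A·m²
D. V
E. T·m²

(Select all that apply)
B, E

magnetic flux has SI base units: kg * m^2 / (A * s^2)

Checking each option against kg * m^2 / (A * s^2):
  A. Wb/m²: ✗ does not match
  B. V·s: ✓ matches
  C. A·m²: ✗ does not match
  D. V: ✗ does not match
  E. T·m²: ✓ matches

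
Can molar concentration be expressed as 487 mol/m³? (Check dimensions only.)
Yes

molar concentration has SI base units: mol / m^3
mol/m³ reduces to the same SI base units, so it is a valid unit for molar concentration.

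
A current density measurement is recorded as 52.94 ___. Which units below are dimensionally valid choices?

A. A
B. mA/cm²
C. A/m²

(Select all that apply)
B, C

current density has SI base units: A / m^2

Checking each option against A / m^2:
  A. A: ✗ does not match
  B. mA/cm²: ✓ matches
  C. A/m²: ✓ matches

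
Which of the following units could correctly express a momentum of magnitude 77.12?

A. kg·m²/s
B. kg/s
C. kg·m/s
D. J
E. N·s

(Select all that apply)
C, E

momentum has SI base units: kg * m / s

Checking each option against kg * m / s:
  A. kg·m²/s: ✗ does not match
  B. kg/s: ✗ does not match
  C. kg·m/s: ✓ matches
  D. J: ✗ does not match
  E. N·s: ✓ matches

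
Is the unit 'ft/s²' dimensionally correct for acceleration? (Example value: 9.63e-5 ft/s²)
Yes

acceleration has SI base units: m / s^2
ft/s² reduces to the same SI base units, so it is a valid unit for acceleration.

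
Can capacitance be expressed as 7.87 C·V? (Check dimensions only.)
No

capacitance has SI base units: A^2 * s^4 / (kg * m^2)
C·V does NOT reduce to A^2 * s^4 / (kg * m^2); a valid unit for capacitance would be e.g. F.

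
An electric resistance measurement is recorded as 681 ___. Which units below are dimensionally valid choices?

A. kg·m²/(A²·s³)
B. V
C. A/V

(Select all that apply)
A

electric resistance has SI base units: kg * m^2 / (A^2 * s^3)

Checking each option against kg * m^2 / (A^2 * s^3):
  A. kg·m²/(A²·s³): ✓ matches
  B. V: ✗ does not match
  C. A/V: ✗ does not match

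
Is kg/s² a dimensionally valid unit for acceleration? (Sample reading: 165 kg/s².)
No

acceleration has SI base units: m / s^2
kg/s² does NOT reduce to m / s^2; a valid unit for acceleration would be e.g. m/s².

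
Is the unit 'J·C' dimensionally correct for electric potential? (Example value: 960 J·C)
No

electric potential has SI base units: kg * m^2 / (A * s^3)
J·C does NOT reduce to kg * m^2 / (A * s^3); a valid unit for electric potential would be e.g. V.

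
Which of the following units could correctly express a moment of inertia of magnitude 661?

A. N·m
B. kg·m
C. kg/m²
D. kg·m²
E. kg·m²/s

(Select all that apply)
D

moment of inertia has SI base units: kg * m^2

Checking each option against kg * m^2:
  A. N·m: ✗ does not match
  B. kg·m: ✗ does not match
  C. kg/m²: ✗ does not match
  D. kg·m²: ✓ matches
  E. kg·m²/s: ✗ does not match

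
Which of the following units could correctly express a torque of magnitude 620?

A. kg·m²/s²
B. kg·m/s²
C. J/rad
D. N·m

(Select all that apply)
A, C, D

torque has SI base units: kg * m^2 / s^2

Checking each option against kg * m^2 / s^2:
  A. kg·m²/s²: ✓ matches
  B. kg·m/s²: ✗ does not match
  C. J/rad: ✓ matches
  D. N·m: ✓ matches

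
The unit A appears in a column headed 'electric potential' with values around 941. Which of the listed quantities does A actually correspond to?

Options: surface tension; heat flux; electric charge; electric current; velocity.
electric current

electric potential should have units dimensionally equivalent to kg * m^2 / (A * s^3) (e.g. V).
The given unit 'A' reduces to A. Of the listed options, that is the dimensionality of electric current.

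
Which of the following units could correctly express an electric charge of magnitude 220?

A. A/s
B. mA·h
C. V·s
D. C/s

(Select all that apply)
B

electric charge has SI base units: A * s

Checking each option against A * s:
  A. A/s: ✗ does not match
  B. mA·h: ✓ matches
  C. V·s: ✗ does not match
  D. C/s: ✗ does not match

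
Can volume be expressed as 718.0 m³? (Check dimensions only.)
Yes

volume has SI base units: m^3
m³ reduces to the same SI base units, so it is a valid unit for volume.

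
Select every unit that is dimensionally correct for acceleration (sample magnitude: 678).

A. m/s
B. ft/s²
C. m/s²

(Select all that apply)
B, C

acceleration has SI base units: m / s^2

Checking each option against m / s^2:
  A. m/s: ✗ does not match
  B. ft/s²: ✓ matches
  C. m/s²: ✓ matches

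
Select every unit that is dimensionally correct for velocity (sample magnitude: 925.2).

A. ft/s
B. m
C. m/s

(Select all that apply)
A, C

velocity has SI base units: m / s

Checking each option against m / s:
  A. ft/s: ✓ matches
  B. m: ✗ does not match
  C. m/s: ✓ matches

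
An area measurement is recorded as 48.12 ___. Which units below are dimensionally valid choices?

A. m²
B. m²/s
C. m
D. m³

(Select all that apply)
A

area has SI base units: m^2

Checking each option against m^2:
  A. m²: ✓ matches
  B. m²/s: ✗ does not match
  C. m: ✗ does not match
  D. m³: ✗ does not match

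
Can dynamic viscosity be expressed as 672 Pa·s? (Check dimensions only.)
Yes

dynamic viscosity has SI base units: kg / (m * s)
Pa·s reduces to the same SI base units, so it is a valid unit for dynamic viscosity.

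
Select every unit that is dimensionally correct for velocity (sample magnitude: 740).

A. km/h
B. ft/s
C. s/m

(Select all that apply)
A, B

velocity has SI base units: m / s

Checking each option against m / s:
  A. km/h: ✓ matches
  B. ft/s: ✓ matches
  C. s/m: ✗ does not match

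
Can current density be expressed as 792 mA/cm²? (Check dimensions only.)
Yes

current density has SI base units: A / m^2
mA/cm² reduces to the same SI base units, so it is a valid unit for current density.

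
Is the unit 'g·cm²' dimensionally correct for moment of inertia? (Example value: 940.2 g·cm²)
Yes

moment of inertia has SI base units: kg * m^2
g·cm² reduces to the same SI base units, so it is a valid unit for moment of inertia.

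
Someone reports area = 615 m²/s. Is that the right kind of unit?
No

area has SI base units: m^2
m²/s does NOT reduce to m^2; a valid unit for area would be e.g. m².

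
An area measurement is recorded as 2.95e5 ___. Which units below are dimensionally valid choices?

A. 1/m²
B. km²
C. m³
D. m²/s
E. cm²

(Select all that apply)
B, E

area has SI base units: m^2

Checking each option against m^2:
  A. 1/m²: ✗ does not match
  B. km²: ✓ matches
  C. m³: ✗ does not match
  D. m²/s: ✗ does not match
  E. cm²: ✓ matches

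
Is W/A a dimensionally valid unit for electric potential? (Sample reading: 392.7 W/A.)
Yes

electric potential has SI base units: kg * m^2 / (A * s^3)
W/A reduces to the same SI base units, so it is a valid unit for electric potential.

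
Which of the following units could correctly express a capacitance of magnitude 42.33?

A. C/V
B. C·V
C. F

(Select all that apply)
A, C

capacitance has SI base units: A^2 * s^4 / (kg * m^2)

Checking each option against A^2 * s^4 / (kg * m^2):
  A. C/V: ✓ matches
  B. C·V: ✗ does not match
  C. F: ✓ matches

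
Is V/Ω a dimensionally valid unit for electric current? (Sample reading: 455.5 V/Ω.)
Yes

electric current has SI base units: A
V/Ω reduces to the same SI base units, so it is a valid unit for electric current.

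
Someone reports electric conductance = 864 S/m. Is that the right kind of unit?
No

electric conductance has SI base units: A^2 * s^3 / (kg * m^2)
S/m does NOT reduce to A^2 * s^3 / (kg * m^2); a valid unit for electric conductance would be e.g. S.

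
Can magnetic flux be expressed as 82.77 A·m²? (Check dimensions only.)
No

magnetic flux has SI base units: kg * m^2 / (A * s^2)
A·m² does NOT reduce to kg * m^2 / (A * s^2); a valid unit for magnetic flux would be e.g. Wb.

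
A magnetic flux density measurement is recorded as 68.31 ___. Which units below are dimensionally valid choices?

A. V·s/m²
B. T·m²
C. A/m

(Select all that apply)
A

magnetic flux density has SI base units: kg / (A * s^2)

Checking each option against kg / (A * s^2):
  A. V·s/m²: ✓ matches
  B. T·m²: ✗ does not match
  C. A/m: ✗ does not match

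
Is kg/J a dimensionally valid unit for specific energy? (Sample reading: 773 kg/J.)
No

specific energy has SI base units: m^2 / s^2
kg/J does NOT reduce to m^2 / s^2; a valid unit for specific energy would be e.g. J/kg.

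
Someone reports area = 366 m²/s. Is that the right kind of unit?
No

area has SI base units: m^2
m²/s does NOT reduce to m^2; a valid unit for area would be e.g. m².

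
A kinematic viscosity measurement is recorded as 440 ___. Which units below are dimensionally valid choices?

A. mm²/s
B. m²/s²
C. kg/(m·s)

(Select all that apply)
A

kinematic viscosity has SI base units: m^2 / s

Checking each option against m^2 / s:
  A. mm²/s: ✓ matches
  B. m²/s²: ✗ does not match
  C. kg/(m·s): ✗ does not match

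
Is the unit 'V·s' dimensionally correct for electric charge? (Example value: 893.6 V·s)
No

electric charge has SI base units: A * s
V·s does NOT reduce to A * s; a valid unit for electric charge would be e.g. C.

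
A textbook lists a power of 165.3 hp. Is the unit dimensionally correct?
Yes

power has SI base units: kg * m^2 / s^3
hp reduces to the same SI base units, so it is a valid unit for power.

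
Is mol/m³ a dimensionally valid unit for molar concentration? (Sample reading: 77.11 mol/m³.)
Yes

molar concentration has SI base units: mol / m^3
mol/m³ reduces to the same SI base units, so it is a valid unit for molar concentration.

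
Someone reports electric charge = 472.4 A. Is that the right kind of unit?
No

electric charge has SI base units: A * s
A does NOT reduce to A * s; a valid unit for electric charge would be e.g. C.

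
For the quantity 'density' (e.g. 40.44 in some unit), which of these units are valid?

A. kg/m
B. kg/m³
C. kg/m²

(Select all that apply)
B

density has SI base units: kg / m^3

Checking each option against kg / m^3:
  A. kg/m: ✗ does not match
  B. kg/m³: ✓ matches
  C. kg/m²: ✗ does not match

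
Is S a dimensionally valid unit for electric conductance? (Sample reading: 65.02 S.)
Yes

electric conductance has SI base units: A^2 * s^3 / (kg * m^2)
S reduces to the same SI base units, so it is a valid unit for electric conductance.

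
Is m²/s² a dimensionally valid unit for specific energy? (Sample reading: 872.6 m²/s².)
Yes

specific energy has SI base units: m^2 / s^2
m²/s² reduces to the same SI base units, so it is a valid unit for specific energy.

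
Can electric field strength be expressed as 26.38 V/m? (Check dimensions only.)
Yes

electric field strength has SI base units: kg * m / (A * s^3)
V/m reduces to the same SI base units, so it is a valid unit for electric field strength.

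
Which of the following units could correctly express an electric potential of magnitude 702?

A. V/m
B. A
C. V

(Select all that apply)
C

electric potential has SI base units: kg * m^2 / (A * s^3)

Checking each option against kg * m^2 / (A * s^3):
  A. V/m: ✗ does not match
  B. A: ✗ does not match
  C. V: ✓ matches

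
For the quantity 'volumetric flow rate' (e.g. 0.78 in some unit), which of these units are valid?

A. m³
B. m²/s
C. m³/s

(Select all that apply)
C

volumetric flow rate has SI base units: m^3 / s

Checking each option against m^3 / s:
  A. m³: ✗ does not match
  B. m²/s: ✗ does not match
  C. m³/s: ✓ matches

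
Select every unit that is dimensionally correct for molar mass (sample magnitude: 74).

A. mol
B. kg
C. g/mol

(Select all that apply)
C

molar mass has SI base units: kg / mol

Checking each option against kg / mol:
  A. mol: ✗ does not match
  B. kg: ✗ does not match
  C. g/mol: ✓ matches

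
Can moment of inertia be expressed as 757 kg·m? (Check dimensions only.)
No

moment of inertia has SI base units: kg * m^2
kg·m does NOT reduce to kg * m^2; a valid unit for moment of inertia would be e.g. kg·m².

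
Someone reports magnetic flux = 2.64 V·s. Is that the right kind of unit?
Yes

magnetic flux has SI base units: kg * m^2 / (A * s^2)
V·s reduces to the same SI base units, so it is a valid unit for magnetic flux.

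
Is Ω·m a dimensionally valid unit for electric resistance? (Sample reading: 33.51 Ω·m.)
No

electric resistance has SI base units: kg * m^2 / (A^2 * s^3)
Ω·m does NOT reduce to kg * m^2 / (A^2 * s^3); a valid unit for electric resistance would be e.g. Ω.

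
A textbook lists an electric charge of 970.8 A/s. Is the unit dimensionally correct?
No

electric charge has SI base units: A * s
A/s does NOT reduce to A * s; a valid unit for electric charge would be e.g. C.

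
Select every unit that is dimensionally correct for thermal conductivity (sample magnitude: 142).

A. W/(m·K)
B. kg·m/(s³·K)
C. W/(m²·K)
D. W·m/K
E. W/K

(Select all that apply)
A, B

thermal conductivity has SI base units: kg * m / (s^3 * K)

Checking each option against kg * m / (s^3 * K):
  A. W/(m·K): ✓ matches
  B. kg·m/(s³·K): ✓ matches
  C. W/(m²·K): ✗ does not match
  D. W·m/K: ✗ does not match
  E. W/K: ✗ does not match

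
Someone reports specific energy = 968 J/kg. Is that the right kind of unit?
Yes

specific energy has SI base units: m^2 / s^2
J/kg reduces to the same SI base units, so it is a valid unit for specific energy.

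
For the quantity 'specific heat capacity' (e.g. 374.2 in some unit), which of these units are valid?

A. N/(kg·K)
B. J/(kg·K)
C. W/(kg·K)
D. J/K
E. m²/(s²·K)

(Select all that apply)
B, E

specific heat capacity has SI base units: m^2 / (s^2 * K)

Checking each option against m^2 / (s^2 * K):
  A. N/(kg·K): ✗ does not match
  B. J/(kg·K): ✓ matches
  C. W/(kg·K): ✗ does not match
  D. J/K: ✗ does not match
  E. m²/(s²·K): ✓ matches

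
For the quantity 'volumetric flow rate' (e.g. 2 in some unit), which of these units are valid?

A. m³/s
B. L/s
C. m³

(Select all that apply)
A, B

volumetric flow rate has SI base units: m^3 / s

Checking each option against m^3 / s:
  A. m³/s: ✓ matches
  B. L/s: ✓ matches
  C. m³: ✗ does not match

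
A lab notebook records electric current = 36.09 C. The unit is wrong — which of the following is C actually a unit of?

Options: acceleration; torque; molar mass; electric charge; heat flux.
electric charge

electric current should have units dimensionally equivalent to A (e.g. A).
The given unit 'C' reduces to A * s. Of the listed options, that is the dimensionality of electric charge.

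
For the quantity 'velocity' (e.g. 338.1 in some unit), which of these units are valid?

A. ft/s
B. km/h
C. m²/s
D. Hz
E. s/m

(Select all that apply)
A, B

velocity has SI base units: m / s

Checking each option against m / s:
  A. ft/s: ✓ matches
  B. km/h: ✓ matches
  C. m²/s: ✗ does not match
  D. Hz: ✗ does not match
  E. s/m: ✗ does not match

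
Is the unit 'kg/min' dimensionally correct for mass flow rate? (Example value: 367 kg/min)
Yes

mass flow rate has SI base units: kg / s
kg/min reduces to the same SI base units, so it is a valid unit for mass flow rate.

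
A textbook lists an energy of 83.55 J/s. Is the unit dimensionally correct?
No

energy has SI base units: kg * m^2 / s^2
J/s does NOT reduce to kg * m^2 / s^2; a valid unit for energy would be e.g. J.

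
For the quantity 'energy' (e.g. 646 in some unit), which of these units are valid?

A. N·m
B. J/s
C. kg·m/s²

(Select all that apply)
A

energy has SI base units: kg * m^2 / s^2

Checking each option against kg * m^2 / s^2:
  A. N·m: ✓ matches
  B. J/s: ✗ does not match
  C. kg·m/s²: ✗ does not match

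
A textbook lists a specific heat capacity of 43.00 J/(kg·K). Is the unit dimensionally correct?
Yes

specific heat capacity has SI base units: m^2 / (s^2 * K)
J/(kg·K) reduces to the same SI base units, so it is a valid unit for specific heat capacity.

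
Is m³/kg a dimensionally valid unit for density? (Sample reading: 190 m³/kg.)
No

density has SI base units: kg / m^3
m³/kg does NOT reduce to kg / m^3; a valid unit for density would be e.g. kg/m³.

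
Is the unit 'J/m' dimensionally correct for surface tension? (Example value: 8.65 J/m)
No

surface tension has SI base units: kg / s^2
J/m does NOT reduce to kg / s^2; a valid unit for surface tension would be e.g. N/m.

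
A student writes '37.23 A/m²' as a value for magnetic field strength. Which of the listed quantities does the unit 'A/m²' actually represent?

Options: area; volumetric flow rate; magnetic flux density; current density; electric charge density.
current density

magnetic field strength should have units dimensionally equivalent to A / m (e.g. A/m).
The given unit 'A/m²' reduces to A / m^2. Of the listed options, that is the dimensionality of current density.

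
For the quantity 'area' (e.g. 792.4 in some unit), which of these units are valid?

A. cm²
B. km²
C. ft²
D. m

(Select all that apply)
A, B, C

area has SI base units: m^2

Checking each option against m^2:
  A. cm²: ✓ matches
  B. km²: ✓ matches
  C. ft²: ✓ matches
  D. m: ✗ does not match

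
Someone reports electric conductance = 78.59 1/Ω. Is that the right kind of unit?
Yes

electric conductance has SI base units: A^2 * s^3 / (kg * m^2)
1/Ω reduces to the same SI base units, so it is a valid unit for electric conductance.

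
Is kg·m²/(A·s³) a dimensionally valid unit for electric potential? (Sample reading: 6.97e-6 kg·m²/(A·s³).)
Yes

electric potential has SI base units: kg * m^2 / (A * s^3)
kg·m²/(A·s³) reduces to the same SI base units, so it is a valid unit for electric potential.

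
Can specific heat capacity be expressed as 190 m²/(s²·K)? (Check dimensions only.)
Yes

specific heat capacity has SI base units: m^2 / (s^2 * K)
m²/(s²·K) reduces to the same SI base units, so it is a valid unit for specific heat capacity.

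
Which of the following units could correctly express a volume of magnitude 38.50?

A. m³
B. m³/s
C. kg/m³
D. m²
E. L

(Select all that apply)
A, E

volume has SI base units: m^3

Checking each option against m^3:
  A. m³: ✓ matches
  B. m³/s: ✗ does not match
  C. kg/m³: ✗ does not match
  D. m²: ✗ does not match
  E. L: ✓ matches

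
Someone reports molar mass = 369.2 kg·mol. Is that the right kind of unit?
No

molar mass has SI base units: kg / mol
kg·mol does NOT reduce to kg / mol; a valid unit for molar mass would be e.g. kg/mol.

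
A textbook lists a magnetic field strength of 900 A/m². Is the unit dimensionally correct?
No

magnetic field strength has SI base units: A / m
A/m² does NOT reduce to A / m; a valid unit for magnetic field strength would be e.g. A/m.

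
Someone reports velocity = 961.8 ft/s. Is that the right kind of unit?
Yes

velocity has SI base units: m / s
ft/s reduces to the same SI base units, so it is a valid unit for velocity.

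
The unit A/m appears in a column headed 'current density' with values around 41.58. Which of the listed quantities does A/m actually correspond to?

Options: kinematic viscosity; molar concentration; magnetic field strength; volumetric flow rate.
magnetic field strength

current density should have units dimensionally equivalent to A / m^2 (e.g. A/m²).
The given unit 'A/m' reduces to A / m. Of the listed options, that is the dimensionality of magnetic field strength.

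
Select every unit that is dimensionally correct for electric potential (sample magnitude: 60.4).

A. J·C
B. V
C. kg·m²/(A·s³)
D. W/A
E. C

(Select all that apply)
B, C, D

electric potential has SI base units: kg * m^2 / (A * s^3)

Checking each option against kg * m^2 / (A * s^3):
  A. J·C: ✗ does not match
  B. V: ✓ matches
  C. kg·m²/(A·s³): ✓ matches
  D. W/A: ✓ matches
  E. C: ✗ does not match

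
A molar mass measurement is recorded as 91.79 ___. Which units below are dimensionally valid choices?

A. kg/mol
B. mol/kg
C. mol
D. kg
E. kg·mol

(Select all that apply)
A

molar mass has SI base units: kg / mol

Checking each option against kg / mol:
  A. kg/mol: ✓ matches
  B. mol/kg: ✗ does not match
  C. mol: ✗ does not match
  D. kg: ✗ does not match
  E. kg·mol: ✗ does not match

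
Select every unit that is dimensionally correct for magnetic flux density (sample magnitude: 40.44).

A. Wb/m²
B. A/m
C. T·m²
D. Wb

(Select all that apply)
A

magnetic flux density has SI base units: kg / (A * s^2)

Checking each option against kg / (A * s^2):
  A. Wb/m²: ✓ matches
  B. A/m: ✗ does not match
  C. T·m²: ✗ does not match
  D. Wb: ✗ does not match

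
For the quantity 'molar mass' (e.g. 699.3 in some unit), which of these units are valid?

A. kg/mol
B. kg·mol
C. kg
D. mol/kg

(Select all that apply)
A

molar mass has SI base units: kg / mol

Checking each option against kg / mol:
  A. kg/mol: ✓ matches
  B. kg·mol: ✗ does not match
  C. kg: ✗ does not match
  D. mol/kg: ✗ does not match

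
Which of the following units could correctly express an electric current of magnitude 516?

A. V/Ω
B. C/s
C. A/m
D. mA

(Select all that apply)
A, B, D

electric current has SI base units: A

Checking each option against A:
  A. V/Ω: ✓ matches
  B. C/s: ✓ matches
  C. A/m: ✗ does not match
  D. mA: ✓ matches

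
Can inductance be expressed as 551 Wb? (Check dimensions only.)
No

inductance has SI base units: kg * m^2 / (A^2 * s^2)
Wb does NOT reduce to kg * m^2 / (A^2 * s^2); a valid unit for inductance would be e.g. H.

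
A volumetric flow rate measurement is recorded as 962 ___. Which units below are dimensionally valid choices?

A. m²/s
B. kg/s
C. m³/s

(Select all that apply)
C

volumetric flow rate has SI base units: m^3 / s

Checking each option against m^3 / s:
  A. m²/s: ✗ does not match
  B. kg/s: ✗ does not match
  C. m³/s: ✓ matches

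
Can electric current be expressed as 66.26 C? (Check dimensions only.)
No

electric current has SI base units: A
C does NOT reduce to A; a valid unit for electric current would be e.g. A.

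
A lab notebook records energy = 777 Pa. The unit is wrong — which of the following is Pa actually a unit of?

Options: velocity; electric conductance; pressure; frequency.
pressure

energy should have units dimensionally equivalent to kg * m^2 / s^2 (e.g. J).
The given unit 'Pa' reduces to kg / (m * s^2). Of the listed options, that is the dimensionality of pressure.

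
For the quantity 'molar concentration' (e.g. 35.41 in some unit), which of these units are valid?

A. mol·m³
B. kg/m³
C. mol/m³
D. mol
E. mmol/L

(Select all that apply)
C, E

molar concentration has SI base units: mol / m^3

Checking each option against mol / m^3:
  A. mol·m³: ✗ does not match
  B. kg/m³: ✗ does not match
  C. mol/m³: ✓ matches
  D. mol: ✗ does not match
  E. mmol/L: ✓ matches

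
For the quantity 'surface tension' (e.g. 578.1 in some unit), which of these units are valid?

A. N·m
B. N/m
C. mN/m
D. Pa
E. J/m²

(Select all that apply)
B, C, E

surface tension has SI base units: kg / s^2

Checking each option against kg / s^2:
  A. N·m: ✗ does not match
  B. N/m: ✓ matches
  C. mN/m: ✓ matches
  D. Pa: ✗ does not match
  E. J/m²: ✓ matches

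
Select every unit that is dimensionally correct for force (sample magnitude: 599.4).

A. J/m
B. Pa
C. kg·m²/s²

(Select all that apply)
A

force has SI base units: kg * m / s^2

Checking each option against kg * m / s^2:
  A. J/m: ✓ matches
  B. Pa: ✗ does not match
  C. kg·m²/s²: ✗ does not match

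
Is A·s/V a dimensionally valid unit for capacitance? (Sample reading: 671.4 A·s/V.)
Yes

capacitance has SI base units: A^2 * s^4 / (kg * m^2)
A·s/V reduces to the same SI base units, so it is a valid unit for capacitance.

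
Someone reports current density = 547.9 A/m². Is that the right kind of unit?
Yes

current density has SI base units: A / m^2
A/m² reduces to the same SI base units, so it is a valid unit for current density.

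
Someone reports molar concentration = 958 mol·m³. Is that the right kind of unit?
No

molar concentration has SI base units: mol / m^3
mol·m³ does NOT reduce to mol / m^3; a valid unit for molar concentration would be e.g. mol/m³.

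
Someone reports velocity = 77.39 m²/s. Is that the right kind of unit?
No

velocity has SI base units: m / s
m²/s does NOT reduce to m / s; a valid unit for velocity would be e.g. m/s.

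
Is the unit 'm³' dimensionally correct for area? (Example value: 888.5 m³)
No

area has SI base units: m^2
m³ does NOT reduce to m^2; a valid unit for area would be e.g. m².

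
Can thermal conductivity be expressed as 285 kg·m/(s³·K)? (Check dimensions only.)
Yes

thermal conductivity has SI base units: kg * m / (s^3 * K)
kg·m/(s³·K) reduces to the same SI base units, so it is a valid unit for thermal conductivity.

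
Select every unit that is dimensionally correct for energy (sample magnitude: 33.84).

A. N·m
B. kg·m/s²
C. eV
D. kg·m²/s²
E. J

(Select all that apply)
A, C, D, E

energy has SI base units: kg * m^2 / s^2

Checking each option against kg * m^2 / s^2:
  A. N·m: ✓ matches
  B. kg·m/s²: ✗ does not match
  C. eV: ✓ matches
  D. kg·m²/s²: ✓ matches
  E. J: ✓ matches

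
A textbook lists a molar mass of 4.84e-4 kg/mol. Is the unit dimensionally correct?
Yes

molar mass has SI base units: kg / mol
kg/mol reduces to the same SI base units, so it is a valid unit for molar mass.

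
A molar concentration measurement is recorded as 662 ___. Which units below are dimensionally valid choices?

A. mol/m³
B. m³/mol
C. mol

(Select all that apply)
A

molar concentration has SI base units: mol / m^3

Checking each option against mol / m^3:
  A. mol/m³: ✓ matches
  B. m³/mol: ✗ does not match
  C. mol: ✗ does not match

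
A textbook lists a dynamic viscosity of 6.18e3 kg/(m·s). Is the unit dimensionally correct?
Yes

dynamic viscosity has SI base units: kg / (m * s)
kg/(m·s) reduces to the same SI base units, so it is a valid unit for dynamic viscosity.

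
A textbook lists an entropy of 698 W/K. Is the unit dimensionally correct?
No

entropy has SI base units: kg * m^2 / (s^2 * K)
W/K does NOT reduce to kg * m^2 / (s^2 * K); a valid unit for entropy would be e.g. J/K.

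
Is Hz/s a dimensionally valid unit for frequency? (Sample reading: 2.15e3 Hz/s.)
No

frequency has SI base units: 1 / s
Hz/s does NOT reduce to 1 / s; a valid unit for frequency would be e.g. Hz.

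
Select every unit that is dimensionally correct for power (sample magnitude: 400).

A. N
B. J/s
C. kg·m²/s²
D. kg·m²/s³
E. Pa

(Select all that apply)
B, D

power has SI base units: kg * m^2 / s^3

Checking each option against kg * m^2 / s^3:
  A. N: ✗ does not match
  B. J/s: ✓ matches
  C. kg·m²/s²: ✗ does not match
  D. kg·m²/s³: ✓ matches
  E. Pa: ✗ does not match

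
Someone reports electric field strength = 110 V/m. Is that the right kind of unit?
Yes

electric field strength has SI base units: kg * m / (A * s^3)
V/m reduces to the same SI base units, so it is a valid unit for electric field strength.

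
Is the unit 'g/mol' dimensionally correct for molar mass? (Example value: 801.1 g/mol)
Yes

molar mass has SI base units: kg / mol
g/mol reduces to the same SI base units, so it is a valid unit for molar mass.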